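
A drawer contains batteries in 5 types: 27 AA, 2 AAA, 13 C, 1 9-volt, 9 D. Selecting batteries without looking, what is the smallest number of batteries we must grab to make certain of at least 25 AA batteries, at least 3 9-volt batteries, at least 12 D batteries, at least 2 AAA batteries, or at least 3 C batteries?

38

The worst case stops just short of every target: 24 AA, 1 AAA, 2 C, all 1 9-volt, all 9 D — 24 + 1 + 2 + 1 + 9 = 37 batteries.
One more battery must push some type to its target, so 37 + 1 = 38.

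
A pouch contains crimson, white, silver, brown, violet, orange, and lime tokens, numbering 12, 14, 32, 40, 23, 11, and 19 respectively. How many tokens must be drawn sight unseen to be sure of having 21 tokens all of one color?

117

In the worst case we take at most 20 of each color, but all 12 crimson, all 14 white, all 11 orange, and all 19 lime (fewer than 20), giving 12 + 14 + 20 + 20 + 20 + 11 + 19 = 116.
One more token then forces some color to 21, so 116 + 1 = 117.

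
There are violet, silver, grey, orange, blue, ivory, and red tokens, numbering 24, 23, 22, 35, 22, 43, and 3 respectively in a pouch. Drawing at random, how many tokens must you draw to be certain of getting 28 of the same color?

149

In the worst case we take at most 27 of each color, but all 24 violet, all 23 silver, all 22 grey, all 22 blue, and all 3 red (fewer than 27), giving 24 + 23 + 22 + 27 + 22 + 27 + 3 = 148.
One more token then forces some color to 28, so 148 + 1 = 149.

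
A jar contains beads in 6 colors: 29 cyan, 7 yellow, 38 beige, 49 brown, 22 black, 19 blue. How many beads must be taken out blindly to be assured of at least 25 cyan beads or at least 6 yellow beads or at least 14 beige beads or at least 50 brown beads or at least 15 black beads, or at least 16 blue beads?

The worst case stops just short of every target: 24 cyan, 5 yellow, 13 beige, 49 brown, 14 black, 15 blue — 24 + 5 + 13 + 49 + 14 + 15 = 120 beads.
One more bead must push some color to its target, so 120 + 1 = 121.

121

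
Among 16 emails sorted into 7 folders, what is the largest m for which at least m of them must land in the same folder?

The 16 emails fall into 7 folders.
If each of the 7 folders held at most 2, the total would be at most 7 × 2 = 14 < 16, a contradiction.
So at least one holds ⌈16/7⌉ = 3.

3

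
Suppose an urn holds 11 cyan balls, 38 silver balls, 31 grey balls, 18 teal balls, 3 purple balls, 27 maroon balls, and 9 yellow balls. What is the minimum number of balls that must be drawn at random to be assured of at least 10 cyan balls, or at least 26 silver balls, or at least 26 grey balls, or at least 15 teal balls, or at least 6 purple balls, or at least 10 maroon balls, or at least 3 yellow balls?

Each of the 7 colors has its own threshold; avoid all of them simultaneously.
The worst case stops just short of every target: 9 cyan, 25 silver, 25 grey, 14 teal, all 3 purple, 9 maroon, 2 yellow — 9 + 25 + 25 + 14 + 3 + 9 + 2 = 87 balls.
One more ball must push some color to its target, so 87 + 1 = 88.

88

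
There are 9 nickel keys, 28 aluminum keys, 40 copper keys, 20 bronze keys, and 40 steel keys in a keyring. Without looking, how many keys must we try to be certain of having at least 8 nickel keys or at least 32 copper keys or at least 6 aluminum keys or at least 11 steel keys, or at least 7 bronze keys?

The worst case stops just short of every target: 7 nickel, 5 aluminum, 31 copper, 6 bronze, 10 steel — 7 + 5 + 31 + 6 + 10 = 59 keys.
One more key must push some type to its target, so 59 + 1 = 60.

60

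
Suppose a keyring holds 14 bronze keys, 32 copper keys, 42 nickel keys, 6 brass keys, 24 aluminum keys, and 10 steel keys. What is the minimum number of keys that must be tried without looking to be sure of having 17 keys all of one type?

79

Treat the 6 types as pigeonholes.
In the worst case we take at most 16 of each type, but all 14 bronze, all 6 brass, and all 10 steel (fewer than 16), giving 14 + 16 + 16 + 6 + 16 + 10 = 78.
One more key then forces some type to 17, so 78 + 1 = 79.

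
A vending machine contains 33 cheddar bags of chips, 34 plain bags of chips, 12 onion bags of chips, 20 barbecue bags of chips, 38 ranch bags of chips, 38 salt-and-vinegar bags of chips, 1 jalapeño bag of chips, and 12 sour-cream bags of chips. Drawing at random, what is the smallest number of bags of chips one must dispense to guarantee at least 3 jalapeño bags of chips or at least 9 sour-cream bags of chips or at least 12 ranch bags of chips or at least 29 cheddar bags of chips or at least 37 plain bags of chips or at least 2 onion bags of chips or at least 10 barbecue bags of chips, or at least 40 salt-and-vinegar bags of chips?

The worst case stops just short of every target: 28 cheddar, all 34 plain, 1 onion, 9 barbecue, 11 ranch, all 38 salt-and-vinegar, all 1 jalapeño, 8 sour-cream — 28 + 34 + 1 + 9 + 11 + 38 + 1 + 8 = 130 bags of chips.
One more bag of chips must push some flavor to its target, so 130 + 1 = 131.

131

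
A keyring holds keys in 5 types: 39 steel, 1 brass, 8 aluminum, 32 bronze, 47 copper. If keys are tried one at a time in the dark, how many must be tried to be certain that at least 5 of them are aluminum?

124

To avoid aluminum keys as long as possible, exhaust the other 4 types first.
The worst case draws every non-aluminum key first: 39 + 1 + 32 + 47 = 119.
The next 5 draws are then forced to be aluminum, giving 119 + 5 = 124.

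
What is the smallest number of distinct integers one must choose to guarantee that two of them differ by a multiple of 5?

Two integers differ by a multiple of 5 exactly when they share a remainder mod 5.
There are 5 residue classes mod 5, so 5 integers can all lie in distinct classes.
One more integer must repeat a residue, giving a difference divisible by 5. So n = 5 + 1 = 6.

6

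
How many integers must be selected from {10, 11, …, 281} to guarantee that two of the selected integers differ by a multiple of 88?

89

Group the integers by remainder mod 88; there are 88 residue classes, each nonempty in this range.
Choosing one from each class (88 integers) avoids any shared remainder.
One more choice must repeat a class, so two differ by a multiple of 88. Hence 88 + 1 = 89.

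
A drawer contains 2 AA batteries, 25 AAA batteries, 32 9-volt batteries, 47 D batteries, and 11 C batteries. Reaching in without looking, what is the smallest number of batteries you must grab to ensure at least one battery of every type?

116

The hardest type to obtain is AA: we could draw every other battery first — 117 − 2 = 115 batteries — without a single AA one.
The next draw must be AA, so 115 + 1 = 116.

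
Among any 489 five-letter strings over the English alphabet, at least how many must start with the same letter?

19

There are 26 possible first letters, which serve as the pigeonholes.
If each of the 26 possible first letters held at most 18, the total would be at most 26 × 18 = 468 < 489, a contradiction.
So at least one holds ⌈489/26⌉ = 19.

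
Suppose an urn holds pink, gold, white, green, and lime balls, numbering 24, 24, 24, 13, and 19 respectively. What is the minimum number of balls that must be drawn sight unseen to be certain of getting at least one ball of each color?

The hardest color to obtain is green: we could draw every other ball first — 104 − 13 = 91 balls — without a single green one.
The next draw must be green, so 91 + 1 = 92.

92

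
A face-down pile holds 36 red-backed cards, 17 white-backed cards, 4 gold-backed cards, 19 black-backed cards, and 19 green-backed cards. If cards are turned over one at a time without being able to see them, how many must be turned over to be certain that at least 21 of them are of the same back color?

In the worst case we take at most 20 of each back color, but all 17 white-backed, all 4 gold-backed, all 19 black-backed, and all 19 green-backed (fewer than 20), giving 20 + 17 + 4 + 19 + 19 = 79.
One more card then forces some back color to 21, so 79 + 1 = 80.

80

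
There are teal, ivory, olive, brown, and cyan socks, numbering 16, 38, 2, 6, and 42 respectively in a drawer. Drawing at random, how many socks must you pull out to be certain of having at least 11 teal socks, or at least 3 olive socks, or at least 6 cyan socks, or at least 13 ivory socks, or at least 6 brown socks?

35

The worst case stops just short of every target: 10 teal, 12 ivory, 2 olive, 5 brown, 5 cyan — 10 + 12 + 2 + 5 + 5 = 34 socks.
One more sock must push some color to its target, so 34 + 1 = 35.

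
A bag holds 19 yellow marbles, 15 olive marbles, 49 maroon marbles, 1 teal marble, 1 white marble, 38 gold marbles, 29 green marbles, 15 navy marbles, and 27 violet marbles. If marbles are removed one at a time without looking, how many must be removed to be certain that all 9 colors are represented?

194

The hardest color to obtain is teal: we could draw every other marble first — 194 − 1 = 193 marbles — without a single teal one.
The next draw must be teal, so 193 + 1 = 194.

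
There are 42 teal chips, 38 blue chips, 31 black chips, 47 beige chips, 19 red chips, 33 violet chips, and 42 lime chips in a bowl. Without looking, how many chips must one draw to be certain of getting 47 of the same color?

In the worst case we take at most 46 of each color, but all 42 teal, all 38 blue, all 31 black, all 19 red, all 33 violet, and all 42 lime (fewer than 46), giving 42 + 38 + 31 + 46 + 19 + 33 + 42 = 251.
One more chip then forces some color to 47, so 251 + 1 = 252.

252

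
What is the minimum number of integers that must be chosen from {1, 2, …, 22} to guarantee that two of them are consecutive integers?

Partition {1, …, 22} into 11 pairs: {1,2}, {3,4}, …, {21,22}.
Choosing 11 integers — say the 11 even numbers 2, 4, …, 22 — takes one from each pair and avoids the property.
Choosing 12 forces two into the same pair by pigeonhole, and those are consecutive. So 12.

12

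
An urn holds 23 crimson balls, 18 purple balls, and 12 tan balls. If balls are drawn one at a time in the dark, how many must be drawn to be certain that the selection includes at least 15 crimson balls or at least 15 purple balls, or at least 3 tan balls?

The worst case stops just short of every target: 14 crimson, 14 purple, 2 tan — 14 + 14 + 2 = 30 balls.
One more ball must push some color to its target, so 30 + 1 = 31.

31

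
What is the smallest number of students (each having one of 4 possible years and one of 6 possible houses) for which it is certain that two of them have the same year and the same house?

There are 4 × 6 = 24 (year, house) combinations acting as pigeonholes.
With 24 students we could place one in each, avoiding any repeat.
One more forces some (year, house) pair to hold 2, so 24 + 1 = 25.

25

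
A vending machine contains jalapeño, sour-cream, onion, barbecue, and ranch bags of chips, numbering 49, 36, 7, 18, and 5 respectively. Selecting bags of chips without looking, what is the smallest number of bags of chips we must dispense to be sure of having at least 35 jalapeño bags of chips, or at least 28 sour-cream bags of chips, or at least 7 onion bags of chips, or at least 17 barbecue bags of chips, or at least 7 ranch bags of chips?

Each of the 5 flavors has its own threshold; avoid all of them simultaneously.
The worst case stops just short of every target: 34 jalapeño, 27 sour-cream, 6 onion, 16 barbecue, all 5 ranch — 34 + 27 + 6 + 16 + 5 = 88 bags of chips.
One more bag of chips must push some flavor to its target, so 88 + 1 = 89.

89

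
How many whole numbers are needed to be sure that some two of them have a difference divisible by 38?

Use the pigeonhole principle on residue classes: two integers differ by a multiple of 38 exactly when they share a remainder mod 38.
There are 38 residue classes mod 38, so 38 integers can all lie in distinct classes.
One more integer must repeat a residue, giving a difference divisible by 38. So n = 38 + 1 = 39.

39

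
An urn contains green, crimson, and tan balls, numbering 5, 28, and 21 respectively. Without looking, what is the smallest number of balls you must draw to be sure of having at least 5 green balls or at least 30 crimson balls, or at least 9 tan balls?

Each of the 3 colors has its own threshold; avoid all of them simultaneously.
The worst case stops just short of every target: 4 green, all 28 crimson, 8 tan — 4 + 28 + 8 = 40 balls.
One more ball must push some color to its target, so 40 + 1 = 41.

41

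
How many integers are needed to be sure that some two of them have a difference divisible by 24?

Use the pigeonhole principle on residue classes: two integers differ by a multiple of 24 exactly when they share a remainder mod 24.
There are 24 residue classes mod 24, so 24 integers can all lie in distinct classes.
One more integer must repeat a residue, giving a difference divisible by 24. So n = 24 + 1 = 25.

25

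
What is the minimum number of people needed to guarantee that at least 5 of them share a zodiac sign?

There are 12 zodiac signs acting as pigeonholes.
With 12 × 4 = 48 people we could place exactly 4 in each, with no class reaching 5.
One more forces some class to hold 5, so 48 + 1 = 49.

49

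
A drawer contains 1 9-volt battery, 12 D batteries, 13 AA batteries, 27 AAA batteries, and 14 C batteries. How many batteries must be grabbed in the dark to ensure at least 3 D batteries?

To avoid D batteries as long as possible, exhaust the other 4 types first.
The worst case draws every non-D battery first: 1 + 13 + 27 + 14 = 55.
The next 3 draws are then forced to be D, giving 55 + 3 = 58.

58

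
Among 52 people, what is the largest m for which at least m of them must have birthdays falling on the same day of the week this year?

8

There are 7 days of the week, which serve as the pigeonholes.
If each of the 7 days of the week held at most 7, the total would be at most 7 × 7 = 49 < 52, a contradiction.
So at least one holds ⌈52/7⌉ = 8.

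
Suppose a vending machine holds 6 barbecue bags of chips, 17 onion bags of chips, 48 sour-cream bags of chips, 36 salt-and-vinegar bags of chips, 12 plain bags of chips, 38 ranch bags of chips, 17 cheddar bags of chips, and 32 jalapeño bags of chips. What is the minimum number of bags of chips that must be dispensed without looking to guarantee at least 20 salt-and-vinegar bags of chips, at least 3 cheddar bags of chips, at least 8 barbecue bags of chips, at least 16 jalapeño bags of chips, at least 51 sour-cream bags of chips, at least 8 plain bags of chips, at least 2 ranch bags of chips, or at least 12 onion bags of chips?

110

The worst case stops just short of every target: all 6 barbecue, 11 onion, all 48 sour-cream, 19 salt-and-vinegar, 7 plain, 1 ranch, 2 cheddar, 15 jalapeño — 6 + 11 + 48 + 19 + 7 + 1 + 2 + 15 = 109 bags of chips.
One more bag of chips must push some flavor to its target, so 109 + 1 = 110.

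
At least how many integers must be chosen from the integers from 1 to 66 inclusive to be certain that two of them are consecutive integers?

Partition {1, …, 66} into 33 pairs: {1,2}, {3,4}, …, {65,66}.
Choosing 33 integers — say the 33 even numbers 2, 4, …, 66 — takes one from each pair and avoids the property.
Choosing 34 forces two into the same pair by pigeonhole, and those are consecutive. So 34.

34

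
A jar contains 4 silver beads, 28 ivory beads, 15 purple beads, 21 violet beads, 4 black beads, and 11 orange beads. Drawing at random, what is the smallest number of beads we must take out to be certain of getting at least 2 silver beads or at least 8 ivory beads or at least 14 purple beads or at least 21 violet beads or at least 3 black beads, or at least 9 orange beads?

52

The worst case stops just short of every target: 1 silver, 7 ivory, 13 purple, 20 violet, 2 black, 8 orange — 1 + 7 + 13 + 20 + 2 + 8 = 51 beads.
One more bead must push some color to its target, so 51 + 1 = 52.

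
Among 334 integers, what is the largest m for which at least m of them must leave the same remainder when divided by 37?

The 334 integers fall into 37 residue classes modulo 37.
If each of the 37 residue classes modulo 37 held at most 9, the total would be at most 37 × 9 = 333 < 334, a contradiction.
So at least one holds ⌈334/37⌉ = 10.

10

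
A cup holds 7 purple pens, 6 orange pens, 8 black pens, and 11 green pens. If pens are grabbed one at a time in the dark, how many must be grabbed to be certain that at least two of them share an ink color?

The worst case takes 1 pen of each ink color without reaching 2 of any: 4 × 1 = 4.
The next pen must bring some ink color to 2, so 4 + 1 = 5.

5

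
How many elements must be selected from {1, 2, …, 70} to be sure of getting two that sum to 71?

36

Partition {1, …, 70} into 35 pairs: {1,70}, {2,69}, …, {35,36}.
Choosing 35 integers — say the integers 1 through 35 — takes one from each pair and avoids the property.
Choosing 36 forces two into the same pair by pigeonhole, and those sum to 71. So 36.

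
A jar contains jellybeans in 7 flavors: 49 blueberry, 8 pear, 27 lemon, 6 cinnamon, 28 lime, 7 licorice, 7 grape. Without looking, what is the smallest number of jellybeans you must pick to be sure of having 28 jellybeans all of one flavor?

Treat the 7 flavors as pigeonholes.
In the worst case we take at most 27 of each flavor, but all 8 pear, all 6 cinnamon, all 7 licorice, and all 7 grape (fewer than 27), giving 27 + 8 + 27 + 6 + 27 + 7 + 7 = 109.
One more jellybean then forces some flavor to 28, so 109 + 1 = 110.

110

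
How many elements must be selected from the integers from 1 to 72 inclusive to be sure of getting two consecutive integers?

Partition {1, …, 72} into 36 pairs: {1,2}, {3,4}, …, {71,72}.
Choosing 36 integers — say the 36 even numbers 2, 4, …, 72 — takes one from each pair and avoids the property.
Choosing 37 forces two into the same pair by pigeonhole, and those are consecutive. So 37.

37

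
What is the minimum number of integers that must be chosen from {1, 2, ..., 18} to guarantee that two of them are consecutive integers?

Partition {1, …, 18} into 9 pairs: {1,2}, {3,4}, …, {17,18}.
Choosing 9 integers — say the 9 even numbers 2, 4, …, 18 — takes one from each pair and avoids the property.
Choosing 10 forces two into the same pair by pigeonhole, and those are consecutive. So 10.

10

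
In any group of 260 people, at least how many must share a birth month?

22

If each of the 12 months of the year held at most 21, the total would be at most 12 × 21 = 252 < 260, a contradiction.
So at least one holds ⌈260/12⌉ = 22.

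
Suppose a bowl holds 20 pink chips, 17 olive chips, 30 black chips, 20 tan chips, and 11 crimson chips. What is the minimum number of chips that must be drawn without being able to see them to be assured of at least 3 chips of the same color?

The worst case takes 2 chips of each color without reaching 3 of any: 5 × 2 = 10.
The next chip must bring some color to 3, so 10 + 1 = 11.

11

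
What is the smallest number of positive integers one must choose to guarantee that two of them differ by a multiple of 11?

12

Two integers differ by a multiple of 11 exactly when they share a remainder mod 11.
There are 11 residue classes mod 11, so 11 integers can all lie in distinct classes.
One more integer must repeat a residue, giving a difference divisible by 11. So n = 11 + 1 = 12.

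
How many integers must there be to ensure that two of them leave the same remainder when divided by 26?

There are 26 residue classes modulo 26 acting as pigeonholes.
With 26 integers we could place one in each, avoiding any repeat.
One more forces some class to hold 2, so 26 + 1 = 27.

27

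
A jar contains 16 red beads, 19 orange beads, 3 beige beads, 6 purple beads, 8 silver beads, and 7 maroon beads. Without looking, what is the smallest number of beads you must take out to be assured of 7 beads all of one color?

In the worst case we take at most 6 of each color, but all 3 beige (fewer than 6), giving 6 + 6 + 3 + 6 + 6 + 6 = 33.
One more bead then forces some color to 7, so 33 + 1 = 34.

34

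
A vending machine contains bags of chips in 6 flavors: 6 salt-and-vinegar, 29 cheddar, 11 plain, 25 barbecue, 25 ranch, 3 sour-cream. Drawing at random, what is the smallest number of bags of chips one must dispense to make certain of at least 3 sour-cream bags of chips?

99

The worst case draws every non-sour-cream bag of chips first: 6 + 29 + 11 + 25 + 25 = 96.
The next 3 draws are then forced to be sour-cream, giving 96 + 3 = 99.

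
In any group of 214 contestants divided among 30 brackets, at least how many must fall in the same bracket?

8

The 214 contestants fall into 30 brackets.
If each of the 30 brackets held at most 7, the total would be at most 30 × 7 = 210 < 214, a contradiction.
So at least one holds ⌈214/30⌉ = 8.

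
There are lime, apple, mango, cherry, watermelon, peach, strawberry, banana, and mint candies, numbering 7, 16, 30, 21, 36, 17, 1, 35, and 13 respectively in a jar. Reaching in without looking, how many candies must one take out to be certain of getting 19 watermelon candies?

The worst case draws every non-watermelon candy first: 7 + 16 + 30 + 21 + 17 + 1 + 35 + 13 = 140.
The next 19 draws are then forced to be watermelon, giving 140 + 19 = 159.

159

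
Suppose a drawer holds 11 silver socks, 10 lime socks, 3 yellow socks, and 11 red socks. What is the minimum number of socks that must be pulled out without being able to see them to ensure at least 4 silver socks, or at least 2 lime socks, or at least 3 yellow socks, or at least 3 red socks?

The worst case stops just short of every target: 3 silver, 1 lime, 2 yellow, 2 red — 3 + 1 + 2 + 2 = 8 socks.
One more sock must push some color to its target, so 8 + 1 = 9.

9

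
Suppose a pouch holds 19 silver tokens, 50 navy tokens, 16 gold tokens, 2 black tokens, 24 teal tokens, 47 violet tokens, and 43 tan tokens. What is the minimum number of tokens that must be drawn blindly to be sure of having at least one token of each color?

200

The hardest color to obtain is black: we could draw every other token first — 201 − 2 = 199 tokens — without a single black one.
The next draw must be black, so 199 + 1 = 200.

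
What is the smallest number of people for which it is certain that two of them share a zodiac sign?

13

There are 12 zodiac signs acting as pigeonholes.
With 12 people we could place one in each, avoiding any repeat.
One more forces some class to hold 2, so 12 + 1 = 13.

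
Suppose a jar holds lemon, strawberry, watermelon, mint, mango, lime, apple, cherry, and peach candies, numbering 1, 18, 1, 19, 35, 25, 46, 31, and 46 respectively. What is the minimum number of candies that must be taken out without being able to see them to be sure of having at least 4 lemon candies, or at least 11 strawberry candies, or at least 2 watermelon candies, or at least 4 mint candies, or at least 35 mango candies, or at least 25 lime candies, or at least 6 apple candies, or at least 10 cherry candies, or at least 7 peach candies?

The worst case stops just short of every target: all 1 lemon, 10 strawberry, 1 watermelon, 3 mint, 34 mango, 24 lime, 5 apple, 9 cherry, 6 peach — 1 + 10 + 1 + 3 + 34 + 24 + 5 + 9 + 6 = 93 candies.
One more candy must push some flavor to its target, so 93 + 1 = 94.

94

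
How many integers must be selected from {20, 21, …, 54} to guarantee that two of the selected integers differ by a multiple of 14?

Group the integers by remainder mod 14; there are 14 residue classes, each nonempty in this range.
Choosing one from each class (14 integers) avoids any shared remainder.
One more choice must repeat a class, so two differ by a multiple of 14. Hence 14 + 1 = 15.

15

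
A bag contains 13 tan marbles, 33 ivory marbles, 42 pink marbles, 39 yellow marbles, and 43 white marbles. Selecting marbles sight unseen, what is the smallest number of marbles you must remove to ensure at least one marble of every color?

158

The hardest color to obtain is tan: we could draw every other marble first — 170 − 13 = 157 marbles — without a single tan one.
The next draw must be tan, so 157 + 1 = 158.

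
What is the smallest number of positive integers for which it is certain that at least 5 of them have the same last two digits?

401

There are 100 possible two-digit endings acting as pigeonholes.
With 100 × 4 = 400 positive integers we could place exactly 4 in each, with no class reaching 5.
One more forces some class to hold 5, so 400 + 1 = 401.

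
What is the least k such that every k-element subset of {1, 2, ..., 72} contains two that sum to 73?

Partition {1, …, 72} into 36 pairs: {1,72}, {2,71}, …, {36,37}.
Choosing 36 integers — say the integers 1 through 36 — takes one from each pair and avoids the property.
Choosing 37 forces two into the same pair by pigeonhole, and those sum to 73. So 37.

37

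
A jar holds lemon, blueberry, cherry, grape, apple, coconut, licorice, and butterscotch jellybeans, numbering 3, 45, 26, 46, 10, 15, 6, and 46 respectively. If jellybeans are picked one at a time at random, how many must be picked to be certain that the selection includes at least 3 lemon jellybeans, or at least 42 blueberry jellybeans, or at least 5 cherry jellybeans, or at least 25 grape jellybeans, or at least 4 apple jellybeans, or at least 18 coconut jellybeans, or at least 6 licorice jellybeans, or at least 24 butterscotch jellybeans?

The worst case stops just short of every target: 2 lemon, 41 blueberry, 4 cherry, 24 grape, 3 apple, all 15 coconut, 5 licorice, 23 butterscotch — 2 + 41 + 4 + 24 + 3 + 15 + 5 + 23 = 117 jellybeans.
One more jellybean must push some flavor to its target, so 117 + 1 = 118.

118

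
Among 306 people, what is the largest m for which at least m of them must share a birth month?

26

The 306 people fall into 12 months of the year.
If each of the 12 months of the year held at most 25, the total would be at most 12 × 25 = 300 < 306, a contradiction.
So at least one holds ⌈306/12⌉ = 26.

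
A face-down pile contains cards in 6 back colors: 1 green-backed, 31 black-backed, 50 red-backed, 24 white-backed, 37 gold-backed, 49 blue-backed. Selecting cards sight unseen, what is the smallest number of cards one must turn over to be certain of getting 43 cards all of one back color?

178

In the worst case we take at most 42 of each back color, but all 1 green-backed, all 31 black-backed, all 24 white-backed, and all 37 gold-backed (fewer than 42), giving 1 + 31 + 42 + 24 + 37 + 42 = 177.
One more card then forces some back color to 43, so 177 + 1 = 178.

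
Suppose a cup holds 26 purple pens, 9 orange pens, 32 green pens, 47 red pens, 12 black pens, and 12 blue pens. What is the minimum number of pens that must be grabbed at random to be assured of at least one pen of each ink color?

The hardest ink color to obtain is orange: we could draw every other pen first — 138 − 9 = 129 pens — without a single orange one.
The next draw must be orange, so 129 + 1 = 130.

130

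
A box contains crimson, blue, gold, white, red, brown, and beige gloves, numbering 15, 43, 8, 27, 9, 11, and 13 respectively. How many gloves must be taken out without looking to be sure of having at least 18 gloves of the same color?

Treat the 7 colors as pigeonholes.
In the worst case we take at most 17 of each color, but all 15 crimson, all 8 gold, all 9 red, all 11 brown, and all 13 beige (fewer than 17), giving 15 + 17 + 8 + 17 + 9 + 11 + 13 = 90.
One more glove then forces some color to 18, so 90 + 1 = 91.

91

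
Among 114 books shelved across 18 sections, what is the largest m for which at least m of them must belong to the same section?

The 114 books fall into 18 sections.
If each of the 18 sections held at most 6, the total would be at most 18 × 6 = 108 < 114, a contradiction.
So at least one holds ⌈114/18⌉ = 7.

7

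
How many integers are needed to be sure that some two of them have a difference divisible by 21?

22

Use the pigeonhole principle on residue classes: two integers differ by a multiple of 21 exactly when they share a remainder mod 21.
There are 21 residue classes mod 21, so 21 integers can all lie in distinct classes.
One more integer must repeat a residue, giving a difference divisible by 21. So n = 21 + 1 = 22.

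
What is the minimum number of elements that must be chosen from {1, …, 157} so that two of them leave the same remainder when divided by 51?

Group the integers by remainder mod 51; there are 51 residue classes, each nonempty in this range.
Choosing one from each class (51 integers) avoids any shared remainder.
One more choice must repeat a class, so two differ by a multiple of 51. Hence 51 + 1 = 52.

52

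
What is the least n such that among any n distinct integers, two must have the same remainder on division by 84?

85

Use the pigeonhole principle on residue classes: two integers differ by a multiple of 84 exactly when they share a remainder mod 84.
There are 84 residue classes mod 84, so 84 integers can all lie in distinct classes.
One more integer must repeat a residue, giving a difference divisible by 84. So n = 84 + 1 = 85.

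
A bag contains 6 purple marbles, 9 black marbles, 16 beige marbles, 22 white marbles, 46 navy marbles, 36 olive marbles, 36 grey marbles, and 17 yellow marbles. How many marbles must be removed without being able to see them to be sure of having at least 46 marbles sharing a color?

188

In the worst case we take at most 45 of each color, but all 6 purple, all 9 black, all 16 beige, all 22 white, all 36 olive, all 36 grey, and all 17 yellow (fewer than 45), giving 6 + 9 + 16 + 22 + 45 + 36 + 36 + 17 = 187.
One more marble then forces some color to 46, so 187 + 1 = 188.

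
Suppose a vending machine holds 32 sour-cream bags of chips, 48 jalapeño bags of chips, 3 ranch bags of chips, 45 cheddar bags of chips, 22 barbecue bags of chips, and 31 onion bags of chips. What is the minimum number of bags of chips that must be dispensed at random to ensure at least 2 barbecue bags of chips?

161

The worst case draws every non-barbecue bag of chips first: 32 + 48 + 3 + 45 + 31 = 159.
The next 2 draws are then forced to be barbecue, giving 159 + 2 = 161.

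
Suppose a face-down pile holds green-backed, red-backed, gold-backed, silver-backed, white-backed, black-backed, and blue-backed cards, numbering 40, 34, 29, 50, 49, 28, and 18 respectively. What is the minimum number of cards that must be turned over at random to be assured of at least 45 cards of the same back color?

In the worst case we take at most 44 of each back color, but all 40 green-backed, all 34 red-backed, all 29 gold-backed, all 28 black-backed, and all 18 blue-backed (fewer than 44), giving 40 + 34 + 29 + 44 + 44 + 28 + 18 = 237.
One more card then forces some back color to 45, so 237 + 1 = 238.

238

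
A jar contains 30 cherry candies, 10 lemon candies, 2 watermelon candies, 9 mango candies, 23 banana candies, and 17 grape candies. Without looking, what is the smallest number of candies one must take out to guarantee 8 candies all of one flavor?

Treat the 6 flavors as pigeonholes.
In the worst case we take at most 7 of each flavor, but all 2 watermelon (fewer than 7), giving 7 + 7 + 2 + 7 + 7 + 7 = 37.
One more candy then forces some flavor to 8, so 37 + 1 = 38.

38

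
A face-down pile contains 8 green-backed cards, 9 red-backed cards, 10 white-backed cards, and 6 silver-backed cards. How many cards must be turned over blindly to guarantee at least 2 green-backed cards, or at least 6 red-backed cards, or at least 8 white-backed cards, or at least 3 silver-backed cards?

16

The worst case stops just short of every target: 1 green-backed, 5 red-backed, 7 white-backed, 2 silver-backed — 1 + 5 + 7 + 2 = 15 cards.
One more card must push some back color to its target, so 15 + 1 = 16.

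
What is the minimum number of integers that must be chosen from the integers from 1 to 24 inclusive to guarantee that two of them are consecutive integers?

Partition {1, …, 24} into 12 pairs: {1,2}, {3,4}, …, {23,24}.
Choosing 12 integers — say the 12 even numbers 2, 4, …, 24 — takes one from each pair and avoids the property.
Choosing 13 forces two into the same pair by pigeonhole, and those are consecutive. So 13.

13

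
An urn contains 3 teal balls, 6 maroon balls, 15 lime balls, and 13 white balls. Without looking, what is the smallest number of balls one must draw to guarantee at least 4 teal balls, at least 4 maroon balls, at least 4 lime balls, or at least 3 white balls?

The worst case stops just short of every target: 3 teal, 3 maroon, 3 lime, 2 white — 3 + 3 + 3 + 2 = 11 balls.
One more ball must push some color to its target, so 11 + 1 = 12.

12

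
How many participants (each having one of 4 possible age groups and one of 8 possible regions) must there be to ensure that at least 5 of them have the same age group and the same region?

There are 4 × 8 = 32 (age group, region) combinations acting as pigeonholes.
With 32 × 4 = 128 participants we could place exactly 4 in each, with no (age group, region) pair reaching 5.
One more forces some (age group, region) pair to hold 5, so 128 + 1 = 129.

129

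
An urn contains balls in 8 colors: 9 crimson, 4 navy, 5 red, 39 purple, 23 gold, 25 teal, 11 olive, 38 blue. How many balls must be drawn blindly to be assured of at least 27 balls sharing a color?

Treat the 8 colors as pigeonholes.
In the worst case we take at most 26 of each color, but all 9 crimson, all 4 navy, all 5 red, all 23 gold, all 25 teal, and all 11 olive (fewer than 26), giving 9 + 4 + 5 + 26 + 23 + 25 + 11 + 26 = 129.
One more ball then forces some color to 27, so 129 + 1 = 130.

130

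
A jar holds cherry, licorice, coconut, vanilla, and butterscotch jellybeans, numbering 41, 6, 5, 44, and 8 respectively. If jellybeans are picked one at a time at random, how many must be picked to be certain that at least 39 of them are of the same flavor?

96

In the worst case we take at most 38 of each flavor, but all 6 licorice, all 5 coconut, and all 8 butterscotch (fewer than 38), giving 38 + 6 + 5 + 38 + 8 = 95.
One more jellybean then forces some flavor to 39, so 95 + 1 = 96.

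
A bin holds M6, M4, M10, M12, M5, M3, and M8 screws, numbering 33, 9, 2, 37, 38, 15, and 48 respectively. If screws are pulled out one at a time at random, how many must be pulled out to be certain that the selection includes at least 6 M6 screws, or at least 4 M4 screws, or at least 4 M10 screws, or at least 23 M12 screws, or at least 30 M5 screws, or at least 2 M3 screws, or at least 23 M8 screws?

The worst case stops just short of every target: 5 M6, 3 M4, all 2 M10, 22 M12, 29 M5, 1 M3, 22 M8 — 5 + 3 + 2 + 22 + 29 + 1 + 22 = 84 screws.
One more screw must push some size to its target, so 84 + 1 = 85.

85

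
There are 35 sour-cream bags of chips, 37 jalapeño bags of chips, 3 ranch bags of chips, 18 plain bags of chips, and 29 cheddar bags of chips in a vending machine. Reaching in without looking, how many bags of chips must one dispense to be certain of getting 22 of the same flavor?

85

In the worst case we take at most 21 of each flavor, but all 3 ranch and all 18 plain (fewer than 21), giving 21 + 21 + 3 + 18 + 21 = 84.
One more bag of chips then forces some flavor to 22, so 84 + 1 = 85.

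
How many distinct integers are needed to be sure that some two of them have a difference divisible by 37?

38

Two integers differ by a multiple of 37 exactly when they share a remainder mod 37.
There are 37 residue classes mod 37, so 37 integers can all lie in distinct classes.
One more integer must repeat a residue, giving a difference divisible by 37. So n = 37 + 1 = 38.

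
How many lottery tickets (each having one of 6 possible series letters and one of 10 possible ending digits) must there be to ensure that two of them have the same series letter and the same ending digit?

There are 6 × 10 = 60 (series letter, ending digit) combinations acting as pigeonholes.
With 60 lottery tickets we could place one in each, avoiding any repeat.
One more forces some (series letter, ending digit) pair to hold 2, so 60 + 1 = 61.

61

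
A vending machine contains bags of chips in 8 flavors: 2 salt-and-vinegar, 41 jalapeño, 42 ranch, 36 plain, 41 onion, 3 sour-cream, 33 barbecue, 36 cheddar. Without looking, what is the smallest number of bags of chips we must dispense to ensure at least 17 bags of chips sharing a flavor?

102

Treat the 8 flavors as pigeonholes.
In the worst case we take at most 16 of each flavor, but all 2 salt-and-vinegar and all 3 sour-cream (fewer than 16), giving 2 + 16 + 16 + 16 + 16 + 3 + 16 + 16 = 101.
One more bag of chips then forces some flavor to 17, so 101 + 1 = 102.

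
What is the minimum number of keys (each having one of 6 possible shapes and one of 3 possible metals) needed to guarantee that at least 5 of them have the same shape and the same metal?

There are 6 × 3 = 18 (shape, metal) combinations acting as pigeonholes.
With 18 × 4 = 72 keys we could place exactly 4 in each, with no (shape, metal) pair reaching 5.
One more forces some (shape, metal) pair to hold 5, so 72 + 1 = 73.

73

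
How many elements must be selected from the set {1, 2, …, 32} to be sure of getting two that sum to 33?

17

Partition {1, …, 32} into 16 pairs: {1,32}, {2,31}, …, {16,17}.
Choosing 16 integers — say the integers 1 through 16 — takes one from each pair and avoids the property.
Choosing 17 forces two into the same pair by pigeonhole, and those sum to 33. So 17.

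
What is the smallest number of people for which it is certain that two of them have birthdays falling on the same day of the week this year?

8

There are 7 days of the week acting as pigeonholes.
With 7 people we could place one in each, avoiding any repeat.
One more forces some class to hold 2, so 7 + 1 = 8.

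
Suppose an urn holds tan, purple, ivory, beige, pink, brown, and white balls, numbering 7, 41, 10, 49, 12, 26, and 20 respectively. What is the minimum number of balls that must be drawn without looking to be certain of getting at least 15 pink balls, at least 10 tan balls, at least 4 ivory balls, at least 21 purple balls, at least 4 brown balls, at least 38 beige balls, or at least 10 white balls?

92

Each of the 7 colors has its own threshold; avoid all of them simultaneously.
The worst case stops just short of every target: all 7 tan, 20 purple, 3 ivory, 37 beige, all 12 pink, 3 brown, 9 white — 7 + 20 + 3 + 37 + 12 + 3 + 9 = 91 balls.
One more ball must push some color to its target, so 91 + 1 = 92.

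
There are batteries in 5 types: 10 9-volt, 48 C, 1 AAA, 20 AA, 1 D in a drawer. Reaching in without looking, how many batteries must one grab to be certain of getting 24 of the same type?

Treat the 5 types as pigeonholes.
In the worst case we take at most 23 of each type, but all 10 9-volt, all 1 AAA, all 20 AA, and all 1 D (fewer than 23), giving 10 + 23 + 1 + 20 + 1 = 55.
One more battery then forces some type to 24, so 55 + 1 = 56.

56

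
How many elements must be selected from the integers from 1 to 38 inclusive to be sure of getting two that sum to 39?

20

Partition {1, …, 38} into 19 pairs: {1,38}, {2,37}, …, {19,20}.
Choosing 19 integers — say the integers 1 through 19 — takes one from each pair and avoids the property.
Choosing 20 forces two into the same pair by pigeonhole, and those sum to 39. So 20.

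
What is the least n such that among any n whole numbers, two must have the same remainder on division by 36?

Two integers differ by a multiple of 36 exactly when they share a remainder mod 36.
There are 36 residue classes mod 36, so 36 integers can all lie in distinct classes.
One more integer must repeat a residue, giving a difference divisible by 36. So n = 36 + 1 = 37.

37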